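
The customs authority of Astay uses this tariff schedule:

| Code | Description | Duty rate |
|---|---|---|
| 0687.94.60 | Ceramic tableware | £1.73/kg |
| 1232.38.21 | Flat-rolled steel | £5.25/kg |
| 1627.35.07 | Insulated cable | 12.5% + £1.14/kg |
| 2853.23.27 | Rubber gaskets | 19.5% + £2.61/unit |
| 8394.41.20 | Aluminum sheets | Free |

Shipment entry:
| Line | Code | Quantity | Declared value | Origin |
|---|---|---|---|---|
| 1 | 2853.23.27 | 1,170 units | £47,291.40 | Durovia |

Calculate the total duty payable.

£12,275.52

Line 1 (2853.23.27, Durovia, 1,170 units, £47,291.40):
Base rate for 2853.23.27 is 19.5% + £2.61/unit.
Duty = £47,291.40 × 19.5% + 1,170 × £2.61 = £12,275.52.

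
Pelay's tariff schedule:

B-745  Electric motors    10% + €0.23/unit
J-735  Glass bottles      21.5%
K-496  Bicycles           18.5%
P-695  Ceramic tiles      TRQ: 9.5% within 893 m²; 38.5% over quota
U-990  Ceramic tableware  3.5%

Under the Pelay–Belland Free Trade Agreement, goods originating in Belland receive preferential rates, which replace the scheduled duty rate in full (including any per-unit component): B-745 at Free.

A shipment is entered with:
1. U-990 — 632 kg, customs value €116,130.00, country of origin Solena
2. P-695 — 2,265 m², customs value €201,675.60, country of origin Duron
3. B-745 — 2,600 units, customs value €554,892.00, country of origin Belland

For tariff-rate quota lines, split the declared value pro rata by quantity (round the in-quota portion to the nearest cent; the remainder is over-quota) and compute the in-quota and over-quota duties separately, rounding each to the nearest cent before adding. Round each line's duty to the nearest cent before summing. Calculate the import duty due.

Line 1 (U-990, Solena, 632 kg, €116,130.00):
Base rate for U-990 is 3.5%.
Duty = €116,130.00 × 3.5% = €4,064.55.
Line 2 (P-695, Duron, 2,265 m², €201,675.60):
Code P-695 is under a tariff-rate quota (threshold 893 m²). In-quota: 893 m² at 9.5%; over-quota: 1,372 m² at 38.5%.
Pro-rata value split: in-quota = €201,675.60 × 893/2,265 = €79,512.72; over-quota = €201,675.60 − €79,512.72 = €122,162.88.
In-quota duty = €79,512.72 × 9.5% = €7,553.71. Over-quota duty = €122,162.88 × 38.5% = €47,032.71.
Line duty = €7,553.71 + €47,032.71 = €54,586.42.
Line 3 (B-745, Belland, 2,600 units, €554,892.00):
Base rate for B-745 is 10% + €0.23/unit.
Origin Belland qualifies under the Pelay–Belland agreement and B-745 is covered: preferential rate Free applies instead.
Duty = €554,892.00 × 0% = €0.00.
Total = €4,064.55 + €54,586.42 + €0.00 = €58,650.97.

€58,650.97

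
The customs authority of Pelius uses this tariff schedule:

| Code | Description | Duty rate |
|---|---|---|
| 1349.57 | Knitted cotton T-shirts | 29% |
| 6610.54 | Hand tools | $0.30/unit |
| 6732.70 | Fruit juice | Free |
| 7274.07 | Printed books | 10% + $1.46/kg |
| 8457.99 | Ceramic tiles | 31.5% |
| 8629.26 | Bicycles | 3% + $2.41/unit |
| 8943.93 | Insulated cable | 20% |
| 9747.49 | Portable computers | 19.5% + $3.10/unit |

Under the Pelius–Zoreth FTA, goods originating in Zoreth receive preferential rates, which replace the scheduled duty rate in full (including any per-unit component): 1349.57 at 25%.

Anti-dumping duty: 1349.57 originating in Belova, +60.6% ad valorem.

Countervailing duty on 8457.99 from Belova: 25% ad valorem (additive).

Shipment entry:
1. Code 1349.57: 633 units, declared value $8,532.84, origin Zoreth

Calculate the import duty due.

$2,133.21

Line 1 (1349.57, Zoreth, 633 units, $8,532.84):
Base rate for 1349.57 is 29%.
Origin Zoreth qualifies under the Pelius–Zoreth agreement and 1349.57 is covered: preferential rate 25% applies instead.
The additional-duty order on 1349.57 targets Belova, not Zoreth; it does not apply.
Duty = $8,532.84 × 25% = $2,133.21.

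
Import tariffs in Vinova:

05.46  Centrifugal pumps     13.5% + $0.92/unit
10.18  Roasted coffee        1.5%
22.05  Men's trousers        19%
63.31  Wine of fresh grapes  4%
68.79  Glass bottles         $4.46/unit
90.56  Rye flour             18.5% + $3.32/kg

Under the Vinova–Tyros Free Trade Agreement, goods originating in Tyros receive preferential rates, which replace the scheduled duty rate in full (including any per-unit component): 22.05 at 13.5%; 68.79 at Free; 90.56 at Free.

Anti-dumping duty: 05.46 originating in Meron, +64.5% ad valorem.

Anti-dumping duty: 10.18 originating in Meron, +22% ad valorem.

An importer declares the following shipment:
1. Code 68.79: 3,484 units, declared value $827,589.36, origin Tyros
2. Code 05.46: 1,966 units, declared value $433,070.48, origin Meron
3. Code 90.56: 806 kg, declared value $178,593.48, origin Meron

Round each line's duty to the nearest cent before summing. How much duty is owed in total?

Line 1 (68.79, Tyros, 3,484 units, $827,589.36):
Base rate for 68.79 is $4.46/unit.
Origin Tyros qualifies under the Vinova–Tyros agreement and 68.79 is covered: preferential rate Free applies instead.
Duty = $827,589.36 × 0% = $0.00.
Line 2 (05.46, Meron, 1,966 units, $433,070.48):
Base rate for 05.46 is 13.5% + $0.92/unit.
Additional duty on 05.46 from Meron: +64.5%. Applied ad valorem rate: 13.5% + 64.5% = 78%.
Duty = $433,070.48 × 78% + 1,966 × $0.92 = $339,603.69.
Line 3 (90.56, Meron, 806 kg, $178,593.48):
Base rate for 90.56 is 18.5% + $3.32/kg.
90.56 has an FTA preferential rate, but origin Meron is not Tyros; base rate stands.
Duty = $178,593.48 × 18.5% + 806 × $3.32 = $35,715.71.
Total = $0.00 + $339,603.69 + $35,715.71 = $375,319.40.

$375,319.40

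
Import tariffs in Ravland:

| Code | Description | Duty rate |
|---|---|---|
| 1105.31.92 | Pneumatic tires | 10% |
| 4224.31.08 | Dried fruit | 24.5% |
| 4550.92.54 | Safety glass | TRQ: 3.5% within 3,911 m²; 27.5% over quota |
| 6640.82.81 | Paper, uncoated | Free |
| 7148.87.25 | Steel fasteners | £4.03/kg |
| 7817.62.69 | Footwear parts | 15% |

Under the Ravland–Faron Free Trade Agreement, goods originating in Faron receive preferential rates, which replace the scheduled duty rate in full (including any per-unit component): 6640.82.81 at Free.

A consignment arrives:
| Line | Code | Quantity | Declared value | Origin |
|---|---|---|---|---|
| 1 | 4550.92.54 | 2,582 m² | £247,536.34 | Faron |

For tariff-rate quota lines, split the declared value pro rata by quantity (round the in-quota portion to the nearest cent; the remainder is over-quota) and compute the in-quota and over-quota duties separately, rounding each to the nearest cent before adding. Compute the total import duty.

£8,663.77

Line 1 (4550.92.54, Faron, 2,582 m², £247,536.34):
Code 4550.92.54 is under a tariff-rate quota (threshold 3,911 m²). Quantity 2,582 m² is within the quota, so the in-quota rate 3.5% applies to the full value.
Duty = £247,536.34 × 3.5% = £8,663.77.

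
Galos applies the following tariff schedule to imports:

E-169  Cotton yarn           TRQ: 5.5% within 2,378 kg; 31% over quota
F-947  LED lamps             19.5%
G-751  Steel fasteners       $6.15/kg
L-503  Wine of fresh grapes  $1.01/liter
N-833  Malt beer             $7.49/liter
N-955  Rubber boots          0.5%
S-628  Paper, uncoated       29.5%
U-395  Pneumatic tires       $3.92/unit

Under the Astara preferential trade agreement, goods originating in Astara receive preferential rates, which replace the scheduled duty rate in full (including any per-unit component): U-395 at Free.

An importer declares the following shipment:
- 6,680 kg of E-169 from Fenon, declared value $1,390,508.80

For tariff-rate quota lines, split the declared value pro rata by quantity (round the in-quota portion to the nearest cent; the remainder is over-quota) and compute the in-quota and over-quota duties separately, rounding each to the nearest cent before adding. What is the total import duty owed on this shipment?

$304,831.59

Line 1 (E-169, Fenon, 6,680 kg, $1,390,508.80):
Code E-169 is under a tariff-rate quota (threshold 2,378 kg). In-quota: 2,378 kg at 5.5%; over-quota: 4,302 kg at 31%.
Pro-rata value split: in-quota = $1,390,508.80 × 2,378/6,680 = $495,004.48; over-quota = $1,390,508.80 − $495,004.48 = $895,504.32.
In-quota duty = $495,004.48 × 5.5% = $27,225.25. Over-quota duty = $895,504.32 × 31% = $277,606.34.
Line duty = $27,225.25 + $277,606.34 = $304,831.59.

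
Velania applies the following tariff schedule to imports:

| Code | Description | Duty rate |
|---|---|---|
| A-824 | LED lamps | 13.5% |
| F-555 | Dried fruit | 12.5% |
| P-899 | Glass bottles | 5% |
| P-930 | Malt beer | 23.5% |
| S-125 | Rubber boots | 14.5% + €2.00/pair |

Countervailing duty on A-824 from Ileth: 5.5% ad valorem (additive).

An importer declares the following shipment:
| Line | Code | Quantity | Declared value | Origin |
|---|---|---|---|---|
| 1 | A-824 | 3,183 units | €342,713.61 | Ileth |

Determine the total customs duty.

€65,115.59

Line 1 (A-824, Ileth, 3,183 units, €342,713.61):
Base rate for A-824 is 13.5%.
Additional duty on A-824 from Ileth: +5.5%. Applied ad valorem rate: 13.5% + 5.5% = 19%.
Duty = €342,713.61 × 19% = €65,115.59.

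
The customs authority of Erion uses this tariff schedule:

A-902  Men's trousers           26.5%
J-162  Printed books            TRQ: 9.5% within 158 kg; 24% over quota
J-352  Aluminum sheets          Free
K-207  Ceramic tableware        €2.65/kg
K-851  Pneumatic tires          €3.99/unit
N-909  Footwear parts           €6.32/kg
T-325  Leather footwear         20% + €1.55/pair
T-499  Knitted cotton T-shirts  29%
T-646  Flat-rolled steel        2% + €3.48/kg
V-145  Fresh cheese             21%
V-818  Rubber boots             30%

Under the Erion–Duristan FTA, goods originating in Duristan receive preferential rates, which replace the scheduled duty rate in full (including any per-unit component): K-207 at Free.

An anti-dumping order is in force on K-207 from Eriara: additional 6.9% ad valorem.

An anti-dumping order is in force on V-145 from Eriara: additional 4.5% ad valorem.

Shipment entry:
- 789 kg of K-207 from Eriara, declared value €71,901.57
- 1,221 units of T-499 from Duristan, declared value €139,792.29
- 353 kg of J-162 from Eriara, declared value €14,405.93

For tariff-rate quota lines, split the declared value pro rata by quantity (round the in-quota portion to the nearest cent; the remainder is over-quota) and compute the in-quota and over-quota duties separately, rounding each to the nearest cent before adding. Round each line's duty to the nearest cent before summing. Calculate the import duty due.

€50,114.29

Line 1 (K-207, Eriara, 789 kg, €71,901.57):
Base rate for K-207 is €2.65/kg.
K-207 has an FTA preferential rate, but origin Eriara is not Duristan; base rate stands.
Additional duty on K-207 from Eriara: +6.9% ad valorem. Applied ad valorem rate = 6.9%.
Duty = €71,901.57 × 6.9% + 789 × €2.65 = €7,052.06.
Line 2 (T-499, Duristan, 1,221 units, €139,792.29):
Base rate for T-499 is 29%.
Origin Duristan is the FTA partner but T-499 is not on the preference list; base rate stands.
Duty = €139,792.29 × 29% = €40,539.76.
Line 3 (J-162, Eriara, 353 kg, €14,405.93):
Code J-162 is under a tariff-rate quota (threshold 158 kg). In-quota: 158 kg at 9.5%; over-quota: 195 kg at 24%.
Pro-rata value split: in-quota = €14,405.93 × 158/353 = €6,447.98; over-quota = €14,405.93 − €6,447.98 = €7,957.95.
In-quota duty = €6,447.98 × 9.5% = €612.56. Over-quota duty = €7,957.95 × 24% = €1,909.91.
Line duty = €612.56 + €1,909.91 = €2,522.47.
Total = €7,052.06 + €40,539.76 + €2,522.47 = €50,114.29.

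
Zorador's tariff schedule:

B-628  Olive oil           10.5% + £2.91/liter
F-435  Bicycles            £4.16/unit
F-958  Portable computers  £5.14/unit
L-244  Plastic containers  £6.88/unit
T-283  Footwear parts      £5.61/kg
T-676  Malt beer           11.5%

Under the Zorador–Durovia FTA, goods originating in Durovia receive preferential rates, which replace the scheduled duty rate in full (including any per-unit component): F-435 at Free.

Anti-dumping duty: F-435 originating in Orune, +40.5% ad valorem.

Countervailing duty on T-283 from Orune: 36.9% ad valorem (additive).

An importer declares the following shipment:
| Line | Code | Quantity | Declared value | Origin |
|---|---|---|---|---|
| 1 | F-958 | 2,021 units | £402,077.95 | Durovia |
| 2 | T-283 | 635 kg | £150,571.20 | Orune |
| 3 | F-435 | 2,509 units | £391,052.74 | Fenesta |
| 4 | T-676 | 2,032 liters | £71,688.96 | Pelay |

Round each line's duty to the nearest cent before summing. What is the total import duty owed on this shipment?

Line 1 (F-958, Durovia, 2,021 units, £402,077.95):
Base rate for F-958 is £5.14/unit.
Origin Durovia is the FTA partner but F-958 is not on the preference list; base rate stands.
Duty = 2,021 × £5.14 = £10,387.94.
Line 2 (T-283, Orune, 635 kg, £150,571.20):
Base rate for T-283 is £5.61/kg.
Additional duty on T-283 from Orune: +36.9% ad valorem. Applied ad valorem rate = 36.9%.
Duty = £150,571.20 × 36.9% + 635 × £5.61 = £59,123.12.
Line 3 (F-435, Fenesta, 2,509 units, £391,052.74):
Base rate for F-435 is £4.16/unit.
F-435 has an FTA preferential rate, but origin Fenesta is not Durovia; base rate stands.
The additional-duty order on F-435 targets Orune, not Fenesta; it does not apply.
Duty = 2,509 × £4.16 = £10,437.44.
Line 4 (T-676, Pelay, 2,032 liters, £71,688.96):
Base rate for T-676 is 11.5%.
Duty = £71,688.96 × 11.5% = £8,244.23.
Total = £10,387.94 + £59,123.12 + £10,437.44 + £8,244.23 = £88,192.73.

£88,192.73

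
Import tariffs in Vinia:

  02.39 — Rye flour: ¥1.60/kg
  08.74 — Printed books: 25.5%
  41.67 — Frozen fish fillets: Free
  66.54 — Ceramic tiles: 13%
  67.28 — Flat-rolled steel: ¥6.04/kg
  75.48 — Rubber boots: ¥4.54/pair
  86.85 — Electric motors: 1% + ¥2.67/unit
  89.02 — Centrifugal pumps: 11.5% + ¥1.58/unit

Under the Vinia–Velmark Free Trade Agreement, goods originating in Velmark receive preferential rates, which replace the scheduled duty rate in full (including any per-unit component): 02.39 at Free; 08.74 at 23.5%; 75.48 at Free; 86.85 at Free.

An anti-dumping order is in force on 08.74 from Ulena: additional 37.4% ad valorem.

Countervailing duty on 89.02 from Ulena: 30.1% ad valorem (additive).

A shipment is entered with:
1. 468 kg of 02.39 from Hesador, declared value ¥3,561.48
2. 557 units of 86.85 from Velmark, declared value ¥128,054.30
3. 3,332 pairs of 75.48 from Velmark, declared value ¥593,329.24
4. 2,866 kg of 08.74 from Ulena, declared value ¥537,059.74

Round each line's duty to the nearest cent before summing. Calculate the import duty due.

Line 1 (02.39, Hesador, 468 kg, ¥3,561.48):
Base rate for 02.39 is ¥1.60/kg.
02.39 has an FTA preferential rate, but origin Hesador is not Velmark; base rate stands.
Duty = 468 × ¥1.60 = ¥748.80.
Line 2 (86.85, Velmark, 557 units, ¥128,054.30):
Base rate for 86.85 is 1% + ¥2.67/unit.
Origin Velmark qualifies under the Vinia–Velmark agreement and 86.85 is covered: preferential rate Free applies instead.
Duty = ¥128,054.30 × 0% = ¥0.00.
Line 3 (75.48, Velmark, 3,332 pairs, ¥593,329.24):
Base rate for 75.48 is ¥4.54/pair.
Origin Velmark qualifies under the Vinia–Velmark agreement and 75.48 is covered: preferential rate Free applies instead.
Duty = ¥593,329.24 × 0% = ¥0.00.
Line 4 (08.74, Ulena, 2,866 kg, ¥537,059.74):
Base rate for 08.74 is 25.5%.
08.74 has an FTA preferential rate, but origin Ulena is not Velmark; base rate stands.
Additional duty on 08.74 from Ulena: +37.4%. Applied ad valorem rate: 25.5% + 37.4% = 62.9%.
Duty = ¥537,059.74 × 62.9% = ¥337,810.58.
Total = ¥748.80 + ¥0.00 + ¥0.00 + ¥337,810.58 = ¥338,559.38.

¥338,559.38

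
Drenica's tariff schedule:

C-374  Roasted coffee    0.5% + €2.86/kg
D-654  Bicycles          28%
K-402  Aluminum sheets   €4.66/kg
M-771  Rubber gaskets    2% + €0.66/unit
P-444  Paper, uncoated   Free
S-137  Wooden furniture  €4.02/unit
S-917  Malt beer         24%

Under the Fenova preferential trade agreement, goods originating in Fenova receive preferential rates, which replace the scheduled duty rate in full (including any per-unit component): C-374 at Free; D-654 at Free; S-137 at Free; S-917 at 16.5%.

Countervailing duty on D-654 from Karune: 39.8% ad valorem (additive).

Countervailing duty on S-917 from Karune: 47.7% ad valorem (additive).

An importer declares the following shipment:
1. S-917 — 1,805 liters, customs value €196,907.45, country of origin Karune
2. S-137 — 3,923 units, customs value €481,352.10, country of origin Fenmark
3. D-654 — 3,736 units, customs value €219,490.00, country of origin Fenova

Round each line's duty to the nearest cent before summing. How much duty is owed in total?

Line 1 (S-917, Karune, 1,805 liters, €196,907.45):
Base rate for S-917 is 24%.
S-917 has an FTA preferential rate, but origin Karune is not Fenova; base rate stands.
Additional duty on S-917 from Karune: +47.7%. Applied ad valorem rate: 24% + 47.7% = 71.7%.
Duty = €196,907.45 × 71.7% = €141,182.64.
Line 2 (S-137, Fenmark, 3,923 units, €481,352.10):
Base rate for S-137 is €4.02/unit.
S-137 has an FTA preferential rate, but origin Fenmark is not Fenova; base rate stands.
Duty = 3,923 × €4.02 = €15,770.46.
Line 3 (D-654, Fenova, 3,736 units, €219,490.00):
Base rate for D-654 is 28%.
Origin Fenova qualifies under the Drenica–Fenova agreement and D-654 is covered: preferential rate Free applies instead.
The additional-duty order on D-654 targets Karune, not Fenova; it does not apply.
Duty = €219,490.00 × 0% = €0.00.
Total = €141,182.64 + €15,770.46 + €0.00 = €156,953.10.

€156,953.10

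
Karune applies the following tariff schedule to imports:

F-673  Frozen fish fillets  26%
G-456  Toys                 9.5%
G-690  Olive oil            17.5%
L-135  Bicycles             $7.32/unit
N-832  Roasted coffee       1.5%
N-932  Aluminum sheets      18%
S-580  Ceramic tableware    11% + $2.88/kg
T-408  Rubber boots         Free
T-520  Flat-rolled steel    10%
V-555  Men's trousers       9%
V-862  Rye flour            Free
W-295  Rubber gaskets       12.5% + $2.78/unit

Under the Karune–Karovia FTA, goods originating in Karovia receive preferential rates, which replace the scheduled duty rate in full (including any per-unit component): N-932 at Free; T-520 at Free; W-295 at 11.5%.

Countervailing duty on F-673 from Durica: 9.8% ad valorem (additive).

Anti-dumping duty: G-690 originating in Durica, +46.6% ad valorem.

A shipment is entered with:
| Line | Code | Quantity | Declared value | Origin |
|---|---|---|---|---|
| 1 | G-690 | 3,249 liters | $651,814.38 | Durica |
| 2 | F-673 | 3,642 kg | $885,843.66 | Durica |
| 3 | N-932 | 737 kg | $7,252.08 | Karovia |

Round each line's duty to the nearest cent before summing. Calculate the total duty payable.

$734,945.05

Line 1 (G-690, Durica, 3,249 liters, $651,814.38):
Base rate for G-690 is 17.5%.
Additional duty on G-690 from Durica: +46.6%. Applied ad valorem rate: 17.5% + 46.6% = 64.1%.
Duty = $651,814.38 × 64.1% = $417,813.02.
Line 2 (F-673, Durica, 3,642 kg, $885,843.66):
Base rate for F-673 is 26%.
Additional duty on F-673 from Durica: +9.8%. Applied ad valorem rate: 26% + 9.8% = 35.8%.
Duty = $885,843.66 × 35.8% = $317,132.03.
Line 3 (N-932, Karovia, 737 kg, $7,252.08):
Base rate for N-932 is 18%.
Origin Karovia qualifies under the Karune–Karovia agreement and N-932 is covered: preferential rate Free applies instead.
Duty = $7,252.08 × 0% = $0.00.
Total = $417,813.02 + $317,132.03 + $0.00 = $734,945.05.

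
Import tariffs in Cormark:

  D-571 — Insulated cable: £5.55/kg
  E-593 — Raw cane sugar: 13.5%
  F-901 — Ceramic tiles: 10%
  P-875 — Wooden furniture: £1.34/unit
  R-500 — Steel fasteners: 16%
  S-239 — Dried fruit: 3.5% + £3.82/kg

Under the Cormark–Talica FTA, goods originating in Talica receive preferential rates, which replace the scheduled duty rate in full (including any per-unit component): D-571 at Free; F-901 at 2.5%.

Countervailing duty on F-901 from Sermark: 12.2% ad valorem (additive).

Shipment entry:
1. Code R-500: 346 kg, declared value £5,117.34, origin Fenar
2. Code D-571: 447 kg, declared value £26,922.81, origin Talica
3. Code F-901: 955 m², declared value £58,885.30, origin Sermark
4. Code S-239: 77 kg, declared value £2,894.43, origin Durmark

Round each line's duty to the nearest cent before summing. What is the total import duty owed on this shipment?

£14,286.76

Line 1 (R-500, Fenar, 346 kg, £5,117.34):
Base rate for R-500 is 16%.
Duty = £5,117.34 × 16% = £818.77.
Line 2 (D-571, Talica, 447 kg, £26,922.81):
Base rate for D-571 is £5.55/kg.
Origin Talica qualifies under the Cormark–Talica agreement and D-571 is covered: preferential rate Free applies instead.
Duty = £26,922.81 × 0% = £0.00.
Line 3 (F-901, Sermark, 955 m², £58,885.30):
Base rate for F-901 is 10%.
F-901 has an FTA preferential rate, but origin Sermark is not Talica; base rate stands.
Additional duty on F-901 from Sermark: +12.2%. Applied ad valorem rate: 10% + 12.2% = 22.2%.
Duty = £58,885.30 × 22.2% = £13,072.54.
Line 4 (S-239, Durmark, 77 kg, £2,894.43):
Base rate for S-239 is 3.5% + £3.82/kg.
Duty = £2,894.43 × 3.5% + 77 × £3.82 = £395.45.
Total = £818.77 + £0.00 + £13,072.54 + £395.45 = £14,286.76.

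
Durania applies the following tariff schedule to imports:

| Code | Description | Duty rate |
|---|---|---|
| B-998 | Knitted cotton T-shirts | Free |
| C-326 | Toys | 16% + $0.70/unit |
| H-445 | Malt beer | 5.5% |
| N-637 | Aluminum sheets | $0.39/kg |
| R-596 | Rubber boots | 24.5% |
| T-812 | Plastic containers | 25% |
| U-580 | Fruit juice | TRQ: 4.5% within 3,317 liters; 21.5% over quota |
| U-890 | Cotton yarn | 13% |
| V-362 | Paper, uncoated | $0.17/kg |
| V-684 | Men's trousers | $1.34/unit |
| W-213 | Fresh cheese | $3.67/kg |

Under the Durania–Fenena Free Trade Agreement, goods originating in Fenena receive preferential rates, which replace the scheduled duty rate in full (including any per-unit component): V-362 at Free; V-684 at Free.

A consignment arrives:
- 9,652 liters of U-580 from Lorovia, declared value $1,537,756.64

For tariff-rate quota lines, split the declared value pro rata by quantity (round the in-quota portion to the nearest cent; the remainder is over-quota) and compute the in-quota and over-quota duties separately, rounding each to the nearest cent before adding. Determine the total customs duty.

$240,778.72

Line 1 (U-580, Lorovia, 9,652 liters, $1,537,756.64):
Code U-580 is under a tariff-rate quota (threshold 3,317 liters). In-quota: 3,317 liters at 4.5%; over-quota: 6,335 liters at 21.5%.
Pro-rata value split: in-quota = $1,537,756.64 × 3,317/9,652 = $528,464.44; over-quota = $1,537,756.64 − $528,464.44 = $1,009,292.20.
In-quota duty = $528,464.44 × 4.5% = $23,780.90. Over-quota duty = $1,009,292.20 × 21.5% = $216,997.82.
Line duty = $23,780.90 + $216,997.82 = $240,778.72.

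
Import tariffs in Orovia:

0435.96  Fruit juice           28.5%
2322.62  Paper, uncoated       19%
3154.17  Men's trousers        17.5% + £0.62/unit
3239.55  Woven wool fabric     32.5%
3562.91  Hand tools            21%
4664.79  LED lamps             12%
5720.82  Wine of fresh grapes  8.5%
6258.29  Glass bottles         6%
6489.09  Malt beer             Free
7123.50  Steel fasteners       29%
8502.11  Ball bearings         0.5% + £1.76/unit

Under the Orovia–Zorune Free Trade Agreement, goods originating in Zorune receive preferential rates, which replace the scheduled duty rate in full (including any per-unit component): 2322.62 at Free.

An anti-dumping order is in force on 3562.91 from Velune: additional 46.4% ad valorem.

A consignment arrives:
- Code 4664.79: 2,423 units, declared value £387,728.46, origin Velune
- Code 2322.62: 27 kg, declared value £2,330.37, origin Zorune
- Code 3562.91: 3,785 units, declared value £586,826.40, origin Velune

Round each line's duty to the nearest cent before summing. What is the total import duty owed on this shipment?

Line 1 (4664.79, Velune, 2,423 units, £387,728.46):
Base rate for 4664.79 is 12%.
Duty = £387,728.46 × 12% = £46,527.42.
Line 2 (2322.62, Zorune, 27 kg, £2,330.37):
Base rate for 2322.62 is 19%.
Origin Zorune qualifies under the Orovia–Zorune agreement and 2322.62 is covered: preferential rate Free applies instead.
Duty = £2,330.37 × 0% = £0.00.
Line 3 (3562.91, Velune, 3,785 units, £586,826.40):
Base rate for 3562.91 is 21%.
Additional duty on 3562.91 from Velune: +46.4%. Applied ad valorem rate: 21% + 46.4% = 67.4%.
Duty = £586,826.40 × 67.4% = £395,520.99.
Total = £46,527.42 + £0.00 + £395,520.99 = £442,048.41.

£442,048.41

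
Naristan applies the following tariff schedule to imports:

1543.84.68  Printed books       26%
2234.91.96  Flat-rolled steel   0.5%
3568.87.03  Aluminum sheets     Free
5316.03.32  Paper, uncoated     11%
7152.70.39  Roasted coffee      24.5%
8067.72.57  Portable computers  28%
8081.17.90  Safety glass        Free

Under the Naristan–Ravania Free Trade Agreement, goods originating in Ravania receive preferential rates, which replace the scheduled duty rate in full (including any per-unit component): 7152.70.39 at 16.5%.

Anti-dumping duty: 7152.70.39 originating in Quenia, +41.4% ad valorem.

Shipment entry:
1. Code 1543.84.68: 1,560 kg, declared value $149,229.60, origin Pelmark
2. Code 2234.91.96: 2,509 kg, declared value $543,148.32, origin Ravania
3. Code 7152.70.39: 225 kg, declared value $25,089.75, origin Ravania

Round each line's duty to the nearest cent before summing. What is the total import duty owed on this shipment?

Line 1 (1543.84.68, Pelmark, 1,560 kg, $149,229.60):
Base rate for 1543.84.68 is 26%.
Duty = $149,229.60 × 26% = $38,799.70.
Line 2 (2234.91.96, Ravania, 2,509 kg, $543,148.32):
Base rate for 2234.91.96 is 0.5%.
Origin Ravania is the FTA partner but 2234.91.96 is not on the preference list; base rate stands.
Duty = $543,148.32 × 0.5% = $2,715.74.
Line 3 (7152.70.39, Ravania, 225 kg, $25,089.75):
Base rate for 7152.70.39 is 24.5%.
Origin Ravania qualifies under the Naristan–Ravania agreement and 7152.70.39 is covered: preferential rate 16.5% applies instead.
The additional-duty order on 7152.70.39 targets Quenia, not Ravania; it does not apply.
Duty = $25,089.75 × 16.5% = $4,139.81.
Total = $38,799.70 + $2,715.74 + $4,139.81 = $45,655.25.

$45,655.25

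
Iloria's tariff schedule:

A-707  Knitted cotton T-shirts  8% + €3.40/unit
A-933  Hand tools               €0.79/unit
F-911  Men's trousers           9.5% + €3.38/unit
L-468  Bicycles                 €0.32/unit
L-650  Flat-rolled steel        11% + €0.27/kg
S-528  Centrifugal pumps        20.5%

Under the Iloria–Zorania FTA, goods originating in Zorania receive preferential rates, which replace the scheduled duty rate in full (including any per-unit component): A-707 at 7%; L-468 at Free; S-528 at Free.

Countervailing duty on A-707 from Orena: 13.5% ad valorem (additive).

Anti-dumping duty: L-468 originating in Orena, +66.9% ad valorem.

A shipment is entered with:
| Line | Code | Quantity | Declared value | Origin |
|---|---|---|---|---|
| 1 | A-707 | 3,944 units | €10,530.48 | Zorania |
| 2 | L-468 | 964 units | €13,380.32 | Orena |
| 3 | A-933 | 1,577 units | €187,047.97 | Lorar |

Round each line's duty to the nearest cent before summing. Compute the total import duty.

€11,242.87

Line 1 (A-707, Zorania, 3,944 units, €10,530.48):
Base rate for A-707 is 8% + €3.40/unit.
Origin Zorania qualifies under the Iloria–Zorania agreement and A-707 is covered: preferential rate 7% applies instead.
The additional-duty order on A-707 targets Orena, not Zorania; it does not apply.
Duty = €10,530.48 × 7% = €737.13.
Line 2 (L-468, Orena, 964 units, €13,380.32):
Base rate for L-468 is €0.32/unit.
L-468 has an FTA preferential rate, but origin Orena is not Zorania; base rate stands.
Additional duty on L-468 from Orena: +66.9% ad valorem. Applied ad valorem rate = 66.9%.
Duty = €13,380.32 × 66.9% + 964 × €0.32 = €9,259.91.
Line 3 (A-933, Lorar, 1,577 units, €187,047.97):
Base rate for A-933 is €0.79/unit.
Duty = 1,577 × €0.79 = €1,245.83.
Total = €737.13 + €9,259.91 + €1,245.83 = €11,242.87.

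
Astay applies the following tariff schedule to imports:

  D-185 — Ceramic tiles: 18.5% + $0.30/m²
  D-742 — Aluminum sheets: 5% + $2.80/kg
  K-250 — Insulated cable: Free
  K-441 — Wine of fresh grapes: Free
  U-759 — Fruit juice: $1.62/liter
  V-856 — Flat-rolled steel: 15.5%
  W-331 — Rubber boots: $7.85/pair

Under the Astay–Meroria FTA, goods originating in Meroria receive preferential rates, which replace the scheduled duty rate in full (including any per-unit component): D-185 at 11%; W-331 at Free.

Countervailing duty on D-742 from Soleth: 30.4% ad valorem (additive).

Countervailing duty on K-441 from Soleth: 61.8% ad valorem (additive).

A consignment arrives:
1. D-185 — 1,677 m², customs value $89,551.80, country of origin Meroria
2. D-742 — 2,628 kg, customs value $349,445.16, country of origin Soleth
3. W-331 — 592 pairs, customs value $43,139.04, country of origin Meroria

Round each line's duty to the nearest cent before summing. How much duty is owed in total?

$140,912.69

Line 1 (D-185, Meroria, 1,677 m², $89,551.80):
Base rate for D-185 is 18.5% + $0.30/m².
Origin Meroria qualifies under the Astay–Meroria agreement and D-185 is covered: preferential rate 11% applies instead.
Duty = $89,551.80 × 11% = $9,850.70.
Line 2 (D-742, Soleth, 2,628 kg, $349,445.16):
Base rate for D-742 is 5% + $2.80/kg.
Additional duty on D-742 from Soleth: +30.4%. Applied ad valorem rate: 5% + 30.4% = 35.4%.
Duty = $349,445.16 × 35.4% + 2,628 × $2.80 = $131,061.99.
Line 3 (W-331, Meroria, 592 pairs, $43,139.04):
Base rate for W-331 is $7.85/pair.
Origin Meroria qualifies under the Astay–Meroria agreement and W-331 is covered: preferential rate Free applies instead.
Duty = $43,139.04 × 0% = $0.00.
Total = $9,850.70 + $131,061.99 + $0.00 = $140,912.69.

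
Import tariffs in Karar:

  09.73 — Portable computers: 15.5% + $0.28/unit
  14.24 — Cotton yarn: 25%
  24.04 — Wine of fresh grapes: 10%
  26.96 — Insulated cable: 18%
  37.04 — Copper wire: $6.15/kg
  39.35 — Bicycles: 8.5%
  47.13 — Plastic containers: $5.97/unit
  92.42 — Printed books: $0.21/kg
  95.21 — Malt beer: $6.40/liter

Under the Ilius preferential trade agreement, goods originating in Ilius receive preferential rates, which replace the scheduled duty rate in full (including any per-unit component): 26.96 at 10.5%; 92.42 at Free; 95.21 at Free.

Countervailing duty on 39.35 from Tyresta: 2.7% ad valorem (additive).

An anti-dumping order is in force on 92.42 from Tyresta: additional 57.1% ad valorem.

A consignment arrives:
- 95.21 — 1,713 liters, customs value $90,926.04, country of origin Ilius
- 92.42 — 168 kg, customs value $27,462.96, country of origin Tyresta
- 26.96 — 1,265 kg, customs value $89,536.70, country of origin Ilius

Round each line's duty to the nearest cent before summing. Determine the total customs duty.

$25,117.98

Line 1 (95.21, Ilius, 1,713 liters, $90,926.04):
Base rate for 95.21 is $6.40/liter.
Origin Ilius qualifies under the Karar–Ilius agreement and 95.21 is covered: preferential rate Free applies instead.
Duty = $90,926.04 × 0% = $0.00.
Line 2 (92.42, Tyresta, 168 kg, $27,462.96):
Base rate for 92.42 is $0.21/kg.
92.42 has an FTA preferential rate, but origin Tyresta is not Ilius; base rate stands.
Additional duty on 92.42 from Tyresta: +57.1% ad valorem. Applied ad valorem rate = 57.1%.
Duty = $27,462.96 × 57.1% + 168 × $0.21 = $15,716.63.
Line 3 (26.96, Ilius, 1,265 kg, $89,536.70):
Base rate for 26.96 is 18%.
Origin Ilius qualifies under the Karar–Ilius agreement and 26.96 is covered: preferential rate 10.5% applies instead.
Duty = $89,536.70 × 10.5% = $9,401.35.
Total = $0.00 + $15,716.63 + $9,401.35 = $25,117.98.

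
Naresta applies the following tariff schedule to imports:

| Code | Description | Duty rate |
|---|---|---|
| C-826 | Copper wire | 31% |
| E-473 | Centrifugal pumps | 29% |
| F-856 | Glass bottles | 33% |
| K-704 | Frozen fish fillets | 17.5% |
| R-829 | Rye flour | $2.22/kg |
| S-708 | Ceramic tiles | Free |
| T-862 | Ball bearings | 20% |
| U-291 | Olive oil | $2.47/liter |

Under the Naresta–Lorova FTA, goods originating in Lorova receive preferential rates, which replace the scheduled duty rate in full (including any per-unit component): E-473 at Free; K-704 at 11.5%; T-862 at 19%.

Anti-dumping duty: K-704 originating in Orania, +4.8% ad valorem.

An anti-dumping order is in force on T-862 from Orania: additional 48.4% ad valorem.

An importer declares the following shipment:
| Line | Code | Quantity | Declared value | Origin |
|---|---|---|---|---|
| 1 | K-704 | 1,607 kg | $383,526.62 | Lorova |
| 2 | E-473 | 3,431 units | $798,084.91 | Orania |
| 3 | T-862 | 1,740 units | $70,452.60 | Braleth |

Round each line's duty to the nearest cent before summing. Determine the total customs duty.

Line 1 (K-704, Lorova, 1,607 kg, $383,526.62):
Base rate for K-704 is 17.5%.
Origin Lorova qualifies under the Naresta–Lorova agreement and K-704 is covered: preferential rate 11.5% applies instead.
The additional-duty order on K-704 targets Orania, not Lorova; it does not apply.
Duty = $383,526.62 × 11.5% = $44,105.56.
Line 2 (E-473, Orania, 3,431 units, $798,084.91):
Base rate for E-473 is 29%.
E-473 has an FTA preferential rate, but origin Orania is not Lorova; base rate stands.
Duty = $798,084.91 × 29% = $231,444.62.
Line 3 (T-862, Braleth, 1,740 units, $70,452.60):
Base rate for T-862 is 20%.
T-862 has an FTA preferential rate, but origin Braleth is not Lorova; base rate stands.
The additional-duty order on T-862 targets Orania, not Braleth; it does not apply.
Duty = $70,452.60 × 20% = $14,090.52.
Total = $44,105.56 + $231,444.62 + $14,090.52 = $289,640.70.

$289,640.70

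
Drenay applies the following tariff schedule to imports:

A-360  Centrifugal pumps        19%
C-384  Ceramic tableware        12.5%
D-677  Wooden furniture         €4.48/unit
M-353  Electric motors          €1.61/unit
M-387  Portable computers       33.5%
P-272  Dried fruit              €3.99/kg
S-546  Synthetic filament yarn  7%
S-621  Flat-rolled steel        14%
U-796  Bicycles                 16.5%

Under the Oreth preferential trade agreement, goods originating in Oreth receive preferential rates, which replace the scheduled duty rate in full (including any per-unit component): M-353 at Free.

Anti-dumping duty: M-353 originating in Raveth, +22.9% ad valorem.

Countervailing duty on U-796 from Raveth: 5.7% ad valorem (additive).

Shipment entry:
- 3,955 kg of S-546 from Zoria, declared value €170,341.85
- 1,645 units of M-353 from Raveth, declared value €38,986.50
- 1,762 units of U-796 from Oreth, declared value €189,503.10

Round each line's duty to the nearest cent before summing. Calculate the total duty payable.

€54,768.30

Line 1 (S-546, Zoria, 3,955 kg, €170,341.85):
Base rate for S-546 is 7%.
Duty = €170,341.85 × 7% = €11,923.93.
Line 2 (M-353, Raveth, 1,645 units, €38,986.50):
Base rate for M-353 is €1.61/unit.
M-353 has an FTA preferential rate, but origin Raveth is not Oreth; base rate stands.
Additional duty on M-353 from Raveth: +22.9% ad valorem. Applied ad valorem rate = 22.9%.
Duty = €38,986.50 × 22.9% + 1,645 × €1.61 = €11,576.36.
Line 3 (U-796, Oreth, 1,762 units, €189,503.10):
Base rate for U-796 is 16.5%.
Origin Oreth is the FTA partner but U-796 is not on the preference list; base rate stands.
The additional-duty order on U-796 targets Raveth, not Oreth; it does not apply.
Duty = €189,503.10 × 16.5% = €31,268.01.
Total = €11,923.93 + €11,576.36 + €31,268.01 = €54,768.30.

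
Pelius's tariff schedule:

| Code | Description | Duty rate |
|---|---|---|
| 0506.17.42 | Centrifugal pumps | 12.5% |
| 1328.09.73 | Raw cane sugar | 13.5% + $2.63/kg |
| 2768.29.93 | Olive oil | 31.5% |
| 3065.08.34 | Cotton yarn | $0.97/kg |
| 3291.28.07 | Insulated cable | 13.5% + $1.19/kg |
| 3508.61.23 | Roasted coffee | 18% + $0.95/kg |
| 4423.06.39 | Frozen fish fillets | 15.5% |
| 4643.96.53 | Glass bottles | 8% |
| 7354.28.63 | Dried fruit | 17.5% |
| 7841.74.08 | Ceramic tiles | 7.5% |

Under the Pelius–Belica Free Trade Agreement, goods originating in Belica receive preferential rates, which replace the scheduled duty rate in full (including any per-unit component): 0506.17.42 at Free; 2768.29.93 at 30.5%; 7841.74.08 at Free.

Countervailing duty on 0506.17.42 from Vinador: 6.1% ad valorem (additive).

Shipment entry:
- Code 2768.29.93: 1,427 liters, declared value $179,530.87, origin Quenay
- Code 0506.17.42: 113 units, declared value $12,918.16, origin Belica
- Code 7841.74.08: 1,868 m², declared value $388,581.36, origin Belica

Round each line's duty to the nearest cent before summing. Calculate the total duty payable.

$56,552.22

Line 1 (2768.29.93, Quenay, 1,427 liters, $179,530.87):
Base rate for 2768.29.93 is 31.5%.
2768.29.93 has an FTA preferential rate, but origin Quenay is not Belica; base rate stands.
Duty = $179,530.87 × 31.5% = $56,552.22.
Line 2 (0506.17.42, Belica, 113 units, $12,918.16):
Base rate for 0506.17.42 is 12.5%.
Origin Belica qualifies under the Pelius–Belica agreement and 0506.17.42 is covered: preferential rate Free applies instead.
The additional-duty order on 0506.17.42 targets Vinador, not Belica; it does not apply.
Duty = $12,918.16 × 0% = $0.00.
Line 3 (7841.74.08, Belica, 1,868 m², $388,581.36):
Base rate for 7841.74.08 is 7.5%.
Origin Belica qualifies under the Pelius–Belica agreement and 7841.74.08 is covered: preferential rate Free applies instead.
Duty = $388,581.36 × 0% = $0.00.
Total = $56,552.22 + $0.00 + $0.00 = $56,552.22.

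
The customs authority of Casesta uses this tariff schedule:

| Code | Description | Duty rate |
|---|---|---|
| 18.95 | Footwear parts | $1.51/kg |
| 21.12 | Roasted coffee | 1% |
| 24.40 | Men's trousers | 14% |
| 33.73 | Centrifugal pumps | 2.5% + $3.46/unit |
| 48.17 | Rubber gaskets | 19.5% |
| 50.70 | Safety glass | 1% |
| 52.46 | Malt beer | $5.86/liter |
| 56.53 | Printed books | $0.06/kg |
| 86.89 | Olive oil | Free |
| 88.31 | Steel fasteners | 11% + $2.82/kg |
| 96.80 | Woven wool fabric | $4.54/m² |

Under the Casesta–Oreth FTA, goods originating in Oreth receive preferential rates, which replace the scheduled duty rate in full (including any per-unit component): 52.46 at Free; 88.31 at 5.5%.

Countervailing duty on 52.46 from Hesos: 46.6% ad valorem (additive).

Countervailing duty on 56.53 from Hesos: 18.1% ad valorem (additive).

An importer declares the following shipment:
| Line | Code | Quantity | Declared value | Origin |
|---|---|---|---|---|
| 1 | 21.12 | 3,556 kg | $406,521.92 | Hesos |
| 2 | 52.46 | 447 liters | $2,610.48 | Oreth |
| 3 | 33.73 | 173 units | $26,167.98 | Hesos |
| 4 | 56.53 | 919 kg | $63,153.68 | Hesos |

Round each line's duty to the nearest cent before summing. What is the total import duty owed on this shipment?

Line 1 (21.12, Hesos, 3,556 kg, $406,521.92):
Base rate for 21.12 is 1%.
Duty = $406,521.92 × 1% = $4,065.22.
Line 2 (52.46, Oreth, 447 liters, $2,610.48):
Base rate for 52.46 is $5.86/liter.
Origin Oreth qualifies under the Casesta–Oreth agreement and 52.46 is covered: preferential rate Free applies instead.
The additional-duty order on 52.46 targets Hesos, not Oreth; it does not apply.
Duty = $2,610.48 × 0% = $0.00.
Line 3 (33.73, Hesos, 173 units, $26,167.98):
Base rate for 33.73 is 2.5% + $3.46/unit.
Duty = $26,167.98 × 2.5% + 173 × $3.46 = $1,252.78.
Line 4 (56.53, Hesos, 919 kg, $63,153.68):
Base rate for 56.53 is $0.06/kg.
Additional duty on 56.53 from Hesos: +18.1% ad valorem. Applied ad valorem rate = 18.1%.
Duty = $63,153.68 × 18.1% + 919 × $0.06 = $11,485.96.
Total = $4,065.22 + $0.00 + $1,252.78 + $11,485.96 = $16,803.96.

$16,803.96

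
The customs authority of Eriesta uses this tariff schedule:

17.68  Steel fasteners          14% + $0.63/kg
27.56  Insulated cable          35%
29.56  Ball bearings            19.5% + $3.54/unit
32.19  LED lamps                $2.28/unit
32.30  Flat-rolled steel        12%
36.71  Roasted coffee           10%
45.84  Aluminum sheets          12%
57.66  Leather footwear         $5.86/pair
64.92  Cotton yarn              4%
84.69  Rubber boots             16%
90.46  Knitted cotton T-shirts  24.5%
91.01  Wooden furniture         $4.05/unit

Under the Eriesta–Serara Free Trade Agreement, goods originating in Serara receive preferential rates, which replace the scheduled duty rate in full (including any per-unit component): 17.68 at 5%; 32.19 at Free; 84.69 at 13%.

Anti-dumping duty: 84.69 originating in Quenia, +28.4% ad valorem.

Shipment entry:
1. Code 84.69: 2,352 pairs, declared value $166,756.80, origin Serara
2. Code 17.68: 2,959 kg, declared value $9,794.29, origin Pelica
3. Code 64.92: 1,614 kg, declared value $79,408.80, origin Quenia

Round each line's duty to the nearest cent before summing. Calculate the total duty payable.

$28,090.10

Line 1 (84.69, Serara, 2,352 pairs, $166,756.80):
Base rate for 84.69 is 16%.
Origin Serara qualifies under the Eriesta–Serara agreement and 84.69 is covered: preferential rate 13% applies instead.
The additional-duty order on 84.69 targets Quenia, not Serara; it does not apply.
Duty = $166,756.80 × 13% = $21,678.38.
Line 2 (17.68, Pelica, 2,959 kg, $9,794.29):
Base rate for 17.68 is 14% + $0.63/kg.
17.68 has an FTA preferential rate, but origin Pelica is not Serara; base rate stands.
Duty = $9,794.29 × 14% + 2,959 × $0.63 = $3,235.37.
Line 3 (64.92, Quenia, 1,614 kg, $79,408.80):
Base rate for 64.92 is 4%.
Duty = $79,408.80 × 4% = $3,176.35.
Total = $21,678.38 + $3,235.37 + $3,176.35 = $28,090.10.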